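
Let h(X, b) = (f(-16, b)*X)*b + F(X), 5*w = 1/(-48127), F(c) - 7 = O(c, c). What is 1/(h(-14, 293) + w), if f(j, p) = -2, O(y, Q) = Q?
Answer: 240635/1972485094 ≈ 0.00012200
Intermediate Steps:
F(c) = 7 + c
w = -1/240635 (w = (⅕)/(-48127) = (⅕)*(-1/48127) = -1/240635 ≈ -4.1557e-6)
h(X, b) = 7 + X - 2*X*b (h(X, b) = (-2*X)*b + (7 + X) = -2*X*b + (7 + X) = 7 + X - 2*X*b)
1/(h(-14, 293) + w) = 1/((7 - 14 - 2*(-14)*293) - 1/240635) = 1/((7 - 14 + 8204) - 1/240635) = 1/(8197 - 1/240635) = 1/(1972485094/240635) = 240635/1972485094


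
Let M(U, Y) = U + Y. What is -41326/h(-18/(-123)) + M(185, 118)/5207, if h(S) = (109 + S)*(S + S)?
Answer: -180854421571/139807950 ≈ -1293.6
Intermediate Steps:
h(S) = 2*S*(109 + S) (h(S) = (109 + S)*(2*S) = 2*S*(109 + S))
-41326/h(-18/(-123)) + M(185, 118)/5207 = -41326*41/(12*(109 - 18/(-123))) + (185 + 118)/5207 = -41326*41/(12*(109 - 18*(-1/123))) + 303*(1/5207) = -41326*41/(12*(109 + 6/41)) + 303/5207 = -41326/(2*(6/41)*(4475/41)) + 303/5207 = -41326/53700/1681 + 303/5207 = -41326*1681/53700 + 303/5207 = -34734503/26850 + 303/5207 = -180854421571/139807950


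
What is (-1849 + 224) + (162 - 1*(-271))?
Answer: -1192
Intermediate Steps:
(-1849 + 224) + (162 - 1*(-271)) = -1625 + (162 + 271) = -1625 + 433 = -1192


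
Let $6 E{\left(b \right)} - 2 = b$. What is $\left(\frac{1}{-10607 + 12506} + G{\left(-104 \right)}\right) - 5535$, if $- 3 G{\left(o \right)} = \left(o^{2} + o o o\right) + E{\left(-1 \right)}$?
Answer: $\frac{1389362629}{3798} \approx 3.6581 \cdot 10^{5}$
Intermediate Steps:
$E{\left(b \right)} = \frac{1}{3} + \frac{b}{6}$
$G{\left(o \right)} = - \frac{1}{18} - \frac{o^{2}}{3} - \frac{o^{3}}{3}$ ($G{\left(o \right)} = - \frac{\left(o^{2} + o o o\right) + \left(\frac{1}{3} + \frac{1}{6} \left(-1\right)\right)}{3} = - \frac{\left(o^{2} + o^{2} o\right) + \left(\frac{1}{3} - \frac{1}{6}\right)}{3} = - \frac{\left(o^{2} + o^{3}\right) + \frac{1}{6}}{3} = - \frac{\frac{1}{6} + o^{2} + o^{3}}{3} = - \frac{1}{18} - \frac{o^{2}}{3} - \frac{o^{3}}{3}$)
$\left(\frac{1}{-10607 + 12506} + G{\left(-104 \right)}\right) - 5535 = \left(\frac{1}{-10607 + 12506} - \left(\frac{1}{18} - \frac{1124864}{3} + \frac{10816}{3}\right)\right) - 5535 = \left(\frac{1}{1899} - - \frac{6684287}{18}\right) - 5535 = \left(\frac{1}{1899} + \frac{6684287}{18}\right) - 5535 = \frac{1410384559}{3798} - 5535 = \frac{1389362629}{3798}$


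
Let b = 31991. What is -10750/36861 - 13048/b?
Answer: -824865578/1179220251 ≈ -0.69950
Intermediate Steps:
-10750/36861 - 13048/b = -10750/36861 - 13048/31991 = -824865578/1179220251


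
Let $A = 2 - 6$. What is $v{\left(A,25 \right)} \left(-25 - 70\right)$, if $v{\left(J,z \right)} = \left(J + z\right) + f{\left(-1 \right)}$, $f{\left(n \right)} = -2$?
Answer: $-1805$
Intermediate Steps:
$A = -4$
$v{\left(J,z \right)} = -2 + J + z$ ($v{\left(J,z \right)} = \left(J + z\right) - 2 = -2 + J + z$)
$v{\left(A,25 \right)} \left(-25 - 70\right) = \left(-2 - 4 + 25\right) \left(-25 - 70\right) = 19 \left(-95\right) = -1805$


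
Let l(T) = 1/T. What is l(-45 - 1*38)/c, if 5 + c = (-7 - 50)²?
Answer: -1/269252 ≈ -3.7140e-6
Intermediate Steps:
c = 3244 (c = -5 + (-7 - 50)² = -5 + (-57)² = -5 + 3249 = 3244)
l(-45 - 1*38)/c = 1/(-45 - 1*38*3244) = (1/3244)/(-45 - 38) = (1/3244)/(-83) = -1/83*1/3244 = -1/269252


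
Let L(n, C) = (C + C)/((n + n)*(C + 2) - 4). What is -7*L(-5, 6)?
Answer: 1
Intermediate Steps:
L(n, C) = 2*C/(-4 + 2*n*(2 + C)) (L(n, C) = (2*C)/((2*n)*(2 + C) - 4) = (2*C)/(2*n*(2 + C) - 4) = (2*C)/(-4 + 2*n*(2 + C)) = 2*C/(-4 + 2*n*(2 + C)))
-7*L(-5, 6) = -42/(-2 + 2*(-5) + 6*(-5)) = -42/(-2 - 10 - 30) = -42/(-42) = -42*(-1)/42 = -7*(-1/7) = 1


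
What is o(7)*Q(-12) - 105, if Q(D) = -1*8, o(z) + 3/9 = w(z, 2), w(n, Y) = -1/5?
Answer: -1511/15 ≈ -100.73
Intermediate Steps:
w(n, Y) = -1/5 (w(n, Y) = -1*1/5 = -1/5)
o(z) = -8/15 (o(z) = -1/3 - 1/5 = -8/15)
Q(D) = -8
o(7)*Q(-12) - 105 = -8/15*(-8) - 105 = 64/15 - 105 = -1511/15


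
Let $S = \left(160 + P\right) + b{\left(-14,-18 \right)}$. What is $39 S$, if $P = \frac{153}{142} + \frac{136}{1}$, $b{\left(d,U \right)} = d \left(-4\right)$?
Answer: $\frac{1955343}{142} \approx 13770.0$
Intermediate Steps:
$b{\left(d,U \right)} = - 4 d$
$P = \frac{19465}{142}$ ($P = 153 \cdot \frac{1}{142} + 136 \cdot 1 = \frac{153}{142} + 136 = \frac{19465}{142} \approx 137.08$)
$S = \frac{50137}{142}$ ($S = \left(160 + \frac{19465}{142}\right) - -56 = \frac{42185}{142} + 56 = \frac{50137}{142} \approx 353.08$)
$39 S = 39 \cdot \frac{50137}{142} = \frac{1955343}{142}$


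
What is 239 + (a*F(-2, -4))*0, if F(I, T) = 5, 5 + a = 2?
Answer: 239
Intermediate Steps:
a = -3 (a = -5 + 2 = -3)
239 + (a*F(-2, -4))*0 = 239 - 3*5*0 = 239 - 15*0 = 239 + 0 = 239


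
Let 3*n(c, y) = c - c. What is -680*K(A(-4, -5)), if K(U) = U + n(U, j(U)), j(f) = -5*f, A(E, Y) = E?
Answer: 2720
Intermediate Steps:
n(c, y) = 0 (n(c, y) = (c - c)/3 = (1/3)*0 = 0)
K(U) = U (K(U) = U + 0 = U)
-680*K(A(-4, -5)) = -680*(-4) = 2720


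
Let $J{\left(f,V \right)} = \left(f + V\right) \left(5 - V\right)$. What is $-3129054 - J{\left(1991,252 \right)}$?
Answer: $-2575033$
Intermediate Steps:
$J{\left(f,V \right)} = \left(5 - V\right) \left(V + f\right)$ ($J{\left(f,V \right)} = \left(V + f\right) \left(5 - V\right) = \left(5 - V\right) \left(V + f\right)$)
$-3129054 - J{\left(1991,252 \right)} = -3129054 - \left(- 252^{2} + 5 \cdot 252 + 5 \cdot 1991 - 252 \cdot 1991\right) = -3129054 - \left(\left(-1\right) 63504 + 1260 + 9955 - 501732\right) = -3129054 - \left(-63504 + 1260 + 9955 - 501732\right) = -3129054 - -554021 = -3129054 + 554021 = -2575033$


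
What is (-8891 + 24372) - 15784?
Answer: -303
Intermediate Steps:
(-8891 + 24372) - 15784 = 15481 - 15784 = -303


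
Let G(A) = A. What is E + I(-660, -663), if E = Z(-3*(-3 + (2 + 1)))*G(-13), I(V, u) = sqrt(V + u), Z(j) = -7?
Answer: 91 + 21*I*sqrt(3) ≈ 91.0 + 36.373*I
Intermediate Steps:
E = 91 (E = -7*(-13) = 91)
E + I(-660, -663) = 91 + sqrt(-660 - 663) = 91 + sqrt(-1323) = 91 + 21*I*sqrt(3)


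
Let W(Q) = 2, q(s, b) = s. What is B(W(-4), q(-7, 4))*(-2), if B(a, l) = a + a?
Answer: -8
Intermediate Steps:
B(a, l) = 2*a
B(W(-4), q(-7, 4))*(-2) = (2*2)*(-2) = 4*(-2) = -8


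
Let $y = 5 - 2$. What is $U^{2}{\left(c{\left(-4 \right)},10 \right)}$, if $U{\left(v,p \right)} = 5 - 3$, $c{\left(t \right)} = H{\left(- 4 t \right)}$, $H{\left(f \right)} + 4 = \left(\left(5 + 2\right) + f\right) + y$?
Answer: $4$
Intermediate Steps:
$y = 3$ ($y = 5 - 2 = 3$)
$H{\left(f \right)} = 6 + f$ ($H{\left(f \right)} = -4 + \left(\left(\left(5 + 2\right) + f\right) + 3\right) = -4 + \left(\left(7 + f\right) + 3\right) = -4 + \left(10 + f\right) = 6 + f$)
$c{\left(t \right)} = 6 - 4 t$
$U{\left(v,p \right)} = 2$
$U^{2}{\left(c{\left(-4 \right)},10 \right)} = 2^{2} = 4$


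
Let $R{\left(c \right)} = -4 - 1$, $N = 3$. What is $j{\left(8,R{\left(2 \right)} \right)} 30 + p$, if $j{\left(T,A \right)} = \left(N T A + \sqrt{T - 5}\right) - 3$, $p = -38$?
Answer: $-3728 + 30 \sqrt{3} \approx -3676.0$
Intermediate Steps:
$R{\left(c \right)} = -5$
$j{\left(T,A \right)} = -3 + \sqrt{-5 + T} + 3 A T$ ($j{\left(T,A \right)} = \left(3 T A + \sqrt{T - 5}\right) - 3 = \left(3 A T + \sqrt{-5 + T}\right) - 3 = \left(\sqrt{-5 + T} + 3 A T\right) - 3 = -3 + \sqrt{-5 + T} + 3 A T$)
$j{\left(8,R{\left(2 \right)} \right)} 30 + p = \left(-3 + \sqrt{-5 + 8} + 3 \left(-5\right) 8\right) 30 - 38 = \left(-3 + \sqrt{3} - 120\right) 30 - 38 = \left(-123 + \sqrt{3}\right) 30 - 38 = \left(-3690 + 30 \sqrt{3}\right) - 38 = -3728 + 30 \sqrt{3}$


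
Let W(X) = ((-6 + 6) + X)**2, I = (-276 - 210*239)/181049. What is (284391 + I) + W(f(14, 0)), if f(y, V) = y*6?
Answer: 52766137437/181049 ≈ 2.9145e+5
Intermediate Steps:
f(y, V) = 6*y
I = -50466/181049 (I = (-276 - 50190)*(1/181049) = -50466*1/181049 = -50466/181049 ≈ -0.27874)
W(X) = X**2 (W(X) = (0 + X)**2 = X**2)
(284391 + I) + W(f(14, 0)) = (284391 - 50466/181049) + (6*14)**2 = 51488655693/181049 + 84**2 = 51488655693/181049 + 7056 = 52766137437/181049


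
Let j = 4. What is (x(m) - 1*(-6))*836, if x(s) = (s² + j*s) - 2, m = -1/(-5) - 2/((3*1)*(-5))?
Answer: 40964/9 ≈ 4551.6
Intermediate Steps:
m = ⅓ (m = -1*(-⅕) - 2/(3*(-5)) = ⅕ - 2/(-15) = ⅕ - 2*(-1/15) = ⅕ + 2/15 = ⅓ ≈ 0.33333)
x(s) = -2 + s² + 4*s (x(s) = (s² + 4*s) - 2 = -2 + s² + 4*s)
(x(m) - 1*(-6))*836 = ((-2 + (⅓)² + 4*(⅓)) - 1*(-6))*836 = ((-2 + ⅑ + 4/3) + 6)*836 = (-5/9 + 6)*836 = (49/9)*836 = 40964/9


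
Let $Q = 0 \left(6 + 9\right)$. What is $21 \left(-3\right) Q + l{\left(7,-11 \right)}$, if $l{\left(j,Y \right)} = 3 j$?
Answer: $21$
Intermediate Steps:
$Q = 0$ ($Q = 0 \cdot 15 = 0$)
$21 \left(-3\right) Q + l{\left(7,-11 \right)} = 21 \left(-3\right) 0 + 3 \cdot 7 = \left(-63\right) 0 + 21 = 0 + 21 = 21$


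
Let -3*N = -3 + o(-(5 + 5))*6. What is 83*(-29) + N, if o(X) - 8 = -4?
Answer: -2414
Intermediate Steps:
o(X) = 4 (o(X) = 8 - 4 = 4)
N = -7 (N = -(-3 + 4*6)/3 = -(-3 + 24)/3 = -⅓*21 = -7)
83*(-29) + N = 83*(-29) - 7 = -2407 - 7 = -2414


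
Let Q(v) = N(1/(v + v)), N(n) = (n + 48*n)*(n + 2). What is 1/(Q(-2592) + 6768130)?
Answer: 26873856/181885750501297 ≈ 1.4775e-7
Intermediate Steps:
N(n) = 49*n*(2 + n) (N(n) = (49*n)*(2 + n) = 49*n*(2 + n))
Q(v) = 49*(2 + 1/(2*v))/(2*v) (Q(v) = 49*(2 + 1/(v + v))/(v + v) = 49*(2 + 1/(2*v))/((2*v)) = 49*(1/(2*v))*(2 + 1/(2*v)) = 49*(2 + 1/(2*v))/(2*v))
1/(Q(-2592) + 6768130) = 1/((49/4)*(1 + 4*(-2592))/(-2592)**2 + 6768130) = 1/((49/4)*(1/6718464)*(1 - 10368) + 6768130) = 1/((49/4)*(1/6718464)*(-10367) + 6768130) = 1/(-507983/26873856 + 6768130) = 1/(181885750501297/26873856) = 26873856/181885750501297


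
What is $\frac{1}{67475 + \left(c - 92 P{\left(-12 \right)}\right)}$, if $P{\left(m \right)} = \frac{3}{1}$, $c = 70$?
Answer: $\frac{1}{67269} \approx 1.4866 \cdot 10^{-5}$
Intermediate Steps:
$P{\left(m \right)} = 3$ ($P{\left(m \right)} = 3 \cdot 1 = 3$)
$\frac{1}{67475 + \left(c - 92 P{\left(-12 \right)}\right)} = \frac{1}{67475 + \left(70 - 276\right)} = \frac{1}{67475 - 206} = \frac{1}{67269}$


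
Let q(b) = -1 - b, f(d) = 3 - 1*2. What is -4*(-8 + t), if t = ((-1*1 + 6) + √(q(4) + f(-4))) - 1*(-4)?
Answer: -4 - 8*I ≈ -4.0 - 8.0*I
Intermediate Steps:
f(d) = 1 (f(d) = 3 - 2 = 1)
t = 9 + 2*I (t = ((-1*1 + 6) + √((-1 - 1*4) + 1)) - 1*(-4) = ((-1 + 6) + √((-1 - 4) + 1)) + 4 = (5 + √(-5 + 1)) + 4 = (5 + √(-4)) + 4 = (5 + 2*I) + 4 = 9 + 2*I ≈ 9.0 + 2.0*I)
-4*(-8 + t) = -4*(-8 + (9 + 2*I)) = -4*(1 + 2*I) = -4 - 8*I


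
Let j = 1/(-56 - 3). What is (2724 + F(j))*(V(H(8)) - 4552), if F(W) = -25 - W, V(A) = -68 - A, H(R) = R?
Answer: -736971976/59 ≈ -1.2491e+7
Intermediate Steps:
j = -1/59 (j = 1/(-59) = -1/59 ≈ -0.016949)
(2724 + F(j))*(V(H(8)) - 4552) = (2724 + (-25 - 1*(-1/59)))*((-68 - 1*8) - 4552) = (2724 + (-25 + 1/59))*((-68 - 8) - 4552) = (2724 - 1474/59)*(-76 - 4552) = (159242/59)*(-4628) = -736971976/59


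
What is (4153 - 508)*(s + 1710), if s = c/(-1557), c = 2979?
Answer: 1077093855/173 ≈ 6.2260e+6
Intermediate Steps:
s = -331/173 (s = 2979/(-1557) = 2979*(-1/1557) = -331/173 ≈ -1.9133)
(4153 - 508)*(s + 1710) = (4153 - 508)*(-331/173 + 1710) = 3645*(295499/173) = 1077093855/173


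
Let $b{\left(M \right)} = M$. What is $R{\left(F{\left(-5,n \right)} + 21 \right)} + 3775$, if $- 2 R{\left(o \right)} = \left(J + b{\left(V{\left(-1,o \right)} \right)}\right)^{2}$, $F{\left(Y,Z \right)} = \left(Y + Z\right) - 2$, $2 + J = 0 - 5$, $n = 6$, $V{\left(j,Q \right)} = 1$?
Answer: $3757$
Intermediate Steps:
$J = -7$ ($J = -2 + \left(0 - 5\right) = -2 - 5 = -7$)
$F{\left(Y,Z \right)} = -2 + Y + Z$
$R{\left(o \right)} = -18$ ($R{\left(o \right)} = - \frac{\left(-7 + 1\right)^{2}}{2} = - \frac{\left(-6\right)^{2}}{2} = \left(- \frac{1}{2}\right) 36 = -18$)
$R{\left(F{\left(-5,n \right)} + 21 \right)} + 3775 = -18 + 3775 = 3757$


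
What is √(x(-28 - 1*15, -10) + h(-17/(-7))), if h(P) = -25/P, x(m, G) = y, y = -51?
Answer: I*√17714/17 ≈ 7.8291*I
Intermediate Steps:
x(m, G) = -51
√(x(-28 - 1*15, -10) + h(-17/(-7))) = √(-51 - 25/((-17/(-7)))) = √(-51 - 25/((-17*(-⅐)))) = √(-51 - 25/17/7) = √(-51 - 25*7/17) = √(-51 - 175/17) = √(-1042/17) = I*√17714/17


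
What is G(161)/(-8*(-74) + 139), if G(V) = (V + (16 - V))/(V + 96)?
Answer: 16/187867 ≈ 8.5167e-5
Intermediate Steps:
G(V) = 16/(96 + V)
G(161)/(-8*(-74) + 139) = (16/(96 + 161))/(-8*(-74) + 139) = (16/257)/(592 + 139) = (16*(1/257))/731 = (16/257)*(1/731) = 16/187867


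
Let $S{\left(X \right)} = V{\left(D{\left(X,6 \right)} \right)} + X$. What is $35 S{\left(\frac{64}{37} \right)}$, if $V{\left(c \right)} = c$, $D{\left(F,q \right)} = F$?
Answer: $\frac{4480}{37} \approx 121.08$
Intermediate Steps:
$S{\left(X \right)} = 2 X$ ($S{\left(X \right)} = X + X = 2 X$)
$35 S{\left(\frac{64}{37} \right)} = 35 \cdot 2 \cdot \frac{64}{37} = 35 \cdot \frac{128}{37} = \frac{4480}{37}$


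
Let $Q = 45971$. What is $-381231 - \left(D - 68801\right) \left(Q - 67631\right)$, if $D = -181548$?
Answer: $-5422940571$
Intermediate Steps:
$-381231 - \left(D - 68801\right) \left(Q - 67631\right) = -381231 - \left(-181548 - 68801\right) \left(45971 - 67631\right) = -381231 - \left(-250349\right) \left(-21660\right) = -381231 - 5422559340 = -5422940571$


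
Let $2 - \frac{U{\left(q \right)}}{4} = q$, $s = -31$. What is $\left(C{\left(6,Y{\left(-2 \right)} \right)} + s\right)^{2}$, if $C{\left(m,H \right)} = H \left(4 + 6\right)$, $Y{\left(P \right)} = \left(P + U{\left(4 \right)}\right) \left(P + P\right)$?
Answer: $136161$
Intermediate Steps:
$U{\left(q \right)} = 8 - 4 q$
$Y{\left(P \right)} = 2 P \left(-8 + P\right)$ ($Y{\left(P \right)} = \left(P + \left(8 - 16\right)\right) \left(P + P\right) = \left(P + \left(8 - 16\right)\right) 2 P = \left(P - 8\right) 2 P = \left(-8 + P\right) 2 P = 2 P \left(-8 + P\right)$)
$C{\left(m,H \right)} = 10 H$ ($C{\left(m,H \right)} = H 10 = 10 H$)
$\left(C{\left(6,Y{\left(-2 \right)} \right)} + s\right)^{2} = \left(10 \cdot 2 \left(-2\right) \left(-8 - 2\right) - 31\right)^{2} = \left(10 \cdot 2 \left(-2\right) \left(-10\right) - 31\right)^{2} = \left(10 \cdot 40 - 31\right)^{2} = \left(400 - 31\right)^{2} = 369^{2} = 136161$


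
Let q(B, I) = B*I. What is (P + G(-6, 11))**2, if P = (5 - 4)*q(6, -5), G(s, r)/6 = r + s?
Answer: 0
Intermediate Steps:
G(s, r) = 6*r + 6*s (G(s, r) = 6*(r + s) = 6*r + 6*s)
P = -30 (P = (5 - 4)*(6*(-5)) = 1*(-30) = -30)
(P + G(-6, 11))**2 = (-30 + (6*11 + 6*(-6)))**2 = (-30 + (66 - 36))**2 = (-30 + 30)**2 = 0**2 = 0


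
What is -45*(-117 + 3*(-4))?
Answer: 5805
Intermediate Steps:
-45*(-117 + 3*(-4)) = -45*(-117 - 12) = -45*(-129) = 5805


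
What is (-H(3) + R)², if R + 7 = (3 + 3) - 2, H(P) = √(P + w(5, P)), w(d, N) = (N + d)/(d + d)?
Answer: (15 + √95)²/25 ≈ 24.496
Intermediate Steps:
w(d, N) = (N + d)/(2*d) (w(d, N) = (N + d)/((2*d)) = (N + d)*(1/(2*d)) = (N + d)/(2*d))
H(P) = √(½ + 11*P/10) (H(P) = √(P + (½)*(P + 5)/5) = √(P + (½)*(⅕)*(5 + P)) = √(P + (½ + P/10)) = √(½ + 11*P/10))
R = -3 (R = -7 + ((3 + 3) - 2) = -7 + (6 - 2) = -7 + 4 = -3)
(-H(3) + R)² = (-√(50 + 110*3)/10 - 3)² = (-√(50 + 330)/10 - 3)² = (-√380/10 - 3)² = (-2*√95/10 - 3)² = (-√95/5 - 3)² = (-3 - √95/5)²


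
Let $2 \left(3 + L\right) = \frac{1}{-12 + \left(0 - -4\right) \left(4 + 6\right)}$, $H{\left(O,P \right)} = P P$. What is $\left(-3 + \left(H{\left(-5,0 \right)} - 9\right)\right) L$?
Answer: $\frac{501}{14} \approx 35.786$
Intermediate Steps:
$H{\left(O,P \right)} = P^{2}$
$L = - \frac{167}{56}$ ($L = -3 + \frac{1}{2 \left(-12 + \left(0 - -4\right) \left(4 + 6\right)\right)} = -3 + \frac{1}{2 \left(-12 + \left(0 + 4\right) 10\right)} = -3 + \frac{1}{2 \left(-12 + 4 \cdot 10\right)} = -3 + \frac{1}{2 \left(-12 + 40\right)} = -3 + \frac{1}{2 \cdot 28} = -3 + \frac{1}{2} \cdot \frac{1}{28} = -3 + \frac{1}{56} = - \frac{167}{56} \approx -2.9821$)
$\left(-3 + \left(H{\left(-5,0 \right)} - 9\right)\right) L = \left(-3 + \left(0^{2} - 9\right)\right) \left(- \frac{167}{56}\right) = \left(-3 + \left(0 - 9\right)\right) \left(- \frac{167}{56}\right) = \left(-3 - 9\right) \left(- \frac{167}{56}\right) = \left(-12\right) \left(- \frac{167}{56}\right) = \frac{501}{14}$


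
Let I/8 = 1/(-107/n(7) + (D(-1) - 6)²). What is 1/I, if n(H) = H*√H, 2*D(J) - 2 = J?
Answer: 121/32 - 107*√7/392 ≈ 3.0591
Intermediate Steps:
D(J) = 1 + J/2
n(H) = H^(3/2)
I = 8/(121/4 - 107*√7/49) (I = 8/(-107*√7/49 + ((1 + (½)*(-1)) - 6)²) = 8/(-107*√7/49 + ((1 - ½) - 6)²) = 8/(-107*√7/49 + (½ - 6)²) = 8/(-107*√7/49 + (-11/2)²) = 8/(-107*√7/49 + 121/4) = 8/(121/4 - 107*√7/49) ≈ 0.32690)
1/I = 1/(1328096/4838679 + 95872*√7/4838679)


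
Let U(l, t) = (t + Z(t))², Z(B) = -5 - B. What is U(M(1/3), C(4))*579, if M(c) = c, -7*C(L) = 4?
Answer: 14475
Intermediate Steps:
C(L) = -4/7 (C(L) = -⅐*4 = -4/7)
U(l, t) = 25 (U(l, t) = (t + (-5 - t))² = (-5)² = 25)
U(M(1/3), C(4))*579 = 25*579 = 14475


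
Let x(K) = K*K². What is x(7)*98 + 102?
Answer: 33716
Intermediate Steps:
x(K) = K³
x(7)*98 + 102 = 7³*98 + 102 = 343*98 + 102 = 33614 + 102 = 33716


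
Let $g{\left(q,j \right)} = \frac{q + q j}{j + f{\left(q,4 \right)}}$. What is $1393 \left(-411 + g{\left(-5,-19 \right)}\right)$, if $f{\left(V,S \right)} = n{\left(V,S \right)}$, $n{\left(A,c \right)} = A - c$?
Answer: $- \frac{1154001}{2} \approx -5.77 \cdot 10^{5}$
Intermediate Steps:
$f{\left(V,S \right)} = V - S$
$g{\left(q,j \right)} = \frac{q + j q}{-4 + j + q}$ ($g{\left(q,j \right)} = \frac{q + q j}{j + \left(q - 4\right)} = \frac{q + j q}{j + \left(q - 4\right)} = \frac{q + j q}{j + \left(-4 + q\right)} = \frac{q + j q}{-4 + j + q}$)
$1393 \left(-411 + g{\left(-5,-19 \right)}\right) = 1393 \left(-411 - \frac{5 \left(1 - 19\right)}{-4 - 19 - 5}\right) = 1393 \left(-411 - 5 \frac{1}{-28} \left(-18\right)\right) = 1393 \left(-411 - \left(- \frac{5}{28}\right) \left(-18\right)\right) = 1393 \left(-411 - \frac{45}{14}\right) = 1393 \left(- \frac{5799}{14}\right) = - \frac{1154001}{2}$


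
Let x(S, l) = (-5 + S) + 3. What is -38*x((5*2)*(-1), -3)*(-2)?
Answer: -912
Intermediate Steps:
x(S, l) = -2 + S
-38*x((5*2)*(-1), -3)*(-2) = -38*(-2 + (5*2)*(-1))*(-2) = -38*(-2 + 10*(-1))*(-2) = -38*(-2 - 10)*(-2) = -38*(-12)*(-2) = 456*(-2) = -912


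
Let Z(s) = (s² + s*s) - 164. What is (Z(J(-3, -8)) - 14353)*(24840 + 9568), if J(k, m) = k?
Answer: -498881592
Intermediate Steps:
Z(s) = -164 + 2*s² (Z(s) = (s² + s²) - 164 = 2*s² - 164 = -164 + 2*s²)
(Z(J(-3, -8)) - 14353)*(24840 + 9568) = ((-164 + 2*(-3)²) - 14353)*(24840 + 9568) = ((-164 + 2*9) - 14353)*34408 = ((-164 + 18) - 14353)*34408 = (-146 - 14353)*34408 = -14499*34408 = -498881592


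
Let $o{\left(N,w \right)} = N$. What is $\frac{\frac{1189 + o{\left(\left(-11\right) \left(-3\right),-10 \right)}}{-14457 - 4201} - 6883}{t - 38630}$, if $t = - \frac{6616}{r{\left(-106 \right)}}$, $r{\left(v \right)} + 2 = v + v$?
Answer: $\frac{3435348313}{19264860779} \approx 0.17832$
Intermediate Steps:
$r{\left(v \right)} = -2 + 2 v$ ($r{\left(v \right)} = -2 + \left(v + v\right) = -2 + 2 v$)
$t = \frac{3308}{107}$ ($t = - \frac{6616}{-2 + 2 \left(-106\right)} = - \frac{6616}{-2 - 212} = - \frac{6616}{-214} = \left(-6616\right) \left(- \frac{1}{214}\right) = \frac{3308}{107} \approx 30.916$)
$\frac{\frac{1189 + o{\left(\left(-11\right) \left(-3\right),-10 \right)}}{-14457 - 4201} - 6883}{t - 38630} = \frac{\frac{1189 - -33}{-14457 - 4201} - 6883}{\frac{3308}{107} - 38630} = \frac{\frac{1189 + 33}{-18658} - 6883}{- \frac{4130102}{107}} = \left(1222 \left(- \frac{1}{18658}\right) - 6883\right) \left(- \frac{107}{4130102}\right) = \left(- \frac{611}{9329} - 6883\right) \left(- \frac{107}{4130102}\right) = \left(- \frac{64212118}{9329}\right) \left(- \frac{107}{4130102}\right) = \frac{3435348313}{19264860779}$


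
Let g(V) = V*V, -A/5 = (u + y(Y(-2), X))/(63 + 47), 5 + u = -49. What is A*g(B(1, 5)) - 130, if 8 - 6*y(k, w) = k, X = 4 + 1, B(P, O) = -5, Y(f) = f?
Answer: -4655/66 ≈ -70.530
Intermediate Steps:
u = -54 (u = -5 - 49 = -54)
X = 5
y(k, w) = 4/3 - k/6
A = 157/66 (A = -5*(-54 + (4/3 - ⅙*(-2)))/(63 + 47) = -5*(-54 + (4/3 + ⅓))/110 = -5*(-54 + 5/3)/110 = -(-785)/(3*110) = -5*(-157/330) = 157/66 ≈ 2.3788)
g(V) = V²
A*g(B(1, 5)) - 130 = (157/66)*(-5)² - 130 = (157/66)*25 - 130 = 3925/66 - 130 = -4655/66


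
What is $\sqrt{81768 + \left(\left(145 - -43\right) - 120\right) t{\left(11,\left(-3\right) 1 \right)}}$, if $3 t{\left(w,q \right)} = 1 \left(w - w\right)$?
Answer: $2 \sqrt{20442} \approx 285.95$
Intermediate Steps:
$t{\left(w,q \right)} = 0$ ($t{\left(w,q \right)} = \frac{1 \left(w - w\right)}{3} = \frac{1 \cdot 0}{3} = \frac{1}{3} \cdot 0 = 0$)
$\sqrt{81768 + \left(\left(145 - -43\right) - 120\right) t{\left(11,\left(-3\right) 1 \right)}} = \sqrt{81768 + \left(\left(145 - -43\right) - 120\right) 0} = \sqrt{81768 + \left(\left(145 + 43\right) - 120\right) 0} = \sqrt{81768 + \left(188 - 120\right) 0} = \sqrt{81768 + 68 \cdot 0} = \sqrt{81768 + 0} = \sqrt{81768} = 2 \sqrt{20442}$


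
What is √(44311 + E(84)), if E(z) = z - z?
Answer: √44311 ≈ 210.50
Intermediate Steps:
E(z) = 0
√(44311 + E(84)) = √(44311 + 0) = √44311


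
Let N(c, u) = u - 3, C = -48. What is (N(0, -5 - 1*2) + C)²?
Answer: 3364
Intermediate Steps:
N(c, u) = -3 + u
(N(0, -5 - 1*2) + C)² = ((-3 + (-5 - 1*2)) - 48)² = ((-3 + (-5 - 2)) - 48)² = ((-3 - 7) - 48)² = (-10 - 48)² = (-58)² = 3364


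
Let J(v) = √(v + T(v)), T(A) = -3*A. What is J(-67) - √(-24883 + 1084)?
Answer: √134 - I*√23799 ≈ 11.576 - 154.27*I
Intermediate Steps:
J(v) = √2*√(-v) (J(v) = √(v - 3*v) = √(-2*v) = √2*√(-v))
J(-67) - √(-24883 + 1084) = √2*√(-1*(-67)) - √(-24883 + 1084) = √2*√67 - √(-23799) = √134 - I*√23799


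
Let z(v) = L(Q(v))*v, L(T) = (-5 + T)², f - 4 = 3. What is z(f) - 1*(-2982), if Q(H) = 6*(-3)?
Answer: 6685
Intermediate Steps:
Q(H) = -18
f = 7 (f = 4 + 3 = 7)
z(v) = 529*v (z(v) = (-5 - 18)²*v = (-23)²*v = 529*v)
z(f) - 1*(-2982) = 529*7 - 1*(-2982) = 3703 + 2982 = 6685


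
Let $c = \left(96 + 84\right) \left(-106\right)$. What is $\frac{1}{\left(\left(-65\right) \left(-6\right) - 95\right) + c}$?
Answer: $- \frac{1}{18785} \approx -5.3234 \cdot 10^{-5}$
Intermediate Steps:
$c = -19080$ ($c = 180 \left(-106\right) = -19080$)
$\frac{1}{\left(\left(-65\right) \left(-6\right) - 95\right) + c} = \frac{1}{\left(\left(-65\right) \left(-6\right) - 95\right) - 19080} = \frac{1}{\left(390 - 95\right) - 19080} = \frac{1}{295 - 19080} = \frac{1}{-18785} = - \frac{1}{18785}$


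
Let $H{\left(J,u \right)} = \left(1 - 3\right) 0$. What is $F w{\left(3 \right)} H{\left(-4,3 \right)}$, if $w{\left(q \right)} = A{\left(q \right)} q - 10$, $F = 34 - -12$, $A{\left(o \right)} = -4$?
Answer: $0$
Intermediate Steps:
$H{\left(J,u \right)} = 0$ ($H{\left(J,u \right)} = \left(-2\right) 0 = 0$)
$F = 46$ ($F = 34 + 12 = 46$)
$w{\left(q \right)} = -10 - 4 q$ ($w{\left(q \right)} = - 4 q - 10 = -10 - 4 q$)
$F w{\left(3 \right)} H{\left(-4,3 \right)} = 46 \left(-10 - 12\right) 0 = 46 \left(-22\right) 0 = \left(-1012\right) 0 = 0$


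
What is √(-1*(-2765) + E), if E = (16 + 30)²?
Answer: √4881 ≈ 69.864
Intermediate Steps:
E = 2116 (E = 46² = 2116)
√(-1*(-2765) + E) = √(-1*(-2765) + 2116) = √(2765 + 2116) = √4881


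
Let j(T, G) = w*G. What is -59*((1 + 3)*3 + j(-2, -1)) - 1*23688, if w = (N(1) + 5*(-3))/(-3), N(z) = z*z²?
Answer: -72362/3 ≈ -24121.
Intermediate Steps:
N(z) = z³
w = 14/3 (w = (1³ + 5*(-3))/(-3) = (1 - 15)*(-⅓) = -14*(-⅓) = 14/3 ≈ 4.6667)
j(T, G) = 14*G/3
-59*((1 + 3)*3 + j(-2, -1)) - 1*23688 = -59*((1 + 3)*3 + (14/3)*(-1)) - 1*23688 = -59*(4*3 - 14/3) - 23688 = -59*(12 - 14/3) - 23688 = -59*22/3 - 23688 = -1298/3 - 23688 = -72362/3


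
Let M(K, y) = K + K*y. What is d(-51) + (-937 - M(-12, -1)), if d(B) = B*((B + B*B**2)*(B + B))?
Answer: -690316741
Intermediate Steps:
d(B) = 2*B**2*(B + B**3) (d(B) = B*((B + B**3)*(2*B)) = B*(2*B*(B + B**3)) = 2*B**2*(B + B**3))
d(-51) + (-937 - M(-12, -1)) = 2*(-51)**3*(1 + (-51)**2) + (-937 - (-12)*(1 - 1)) = 2*(-132651)*(1 + 2601) + (-937 - (-12)*0) = 2*(-132651)*2602 + (-937 - 1*0) = -690315804 + (-937 + 0) = -690315804 - 937 = -690316741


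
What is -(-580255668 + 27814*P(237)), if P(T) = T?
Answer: 573663750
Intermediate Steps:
-(-580255668 + 27814*P(237)) = -27814/(1/(-171*122 + 237)) = -27814/(1/(-20862 + 237)) = -27814/(1/(-20625)) = -27814/(-1/20625) = -27814*(-20625) = 573663750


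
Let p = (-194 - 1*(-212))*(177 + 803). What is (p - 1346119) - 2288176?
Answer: -3616655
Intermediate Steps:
p = 17640 (p = (-194 + 212)*980 = 18*980 = 17640)
(p - 1346119) - 2288176 = (17640 - 1346119) - 2288176 = -1328479 - 2288176 = -3616655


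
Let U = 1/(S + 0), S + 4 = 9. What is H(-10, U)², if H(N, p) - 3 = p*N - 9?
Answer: 64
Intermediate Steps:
S = 5 (S = -4 + 9 = 5)
U = ⅕ (U = 1/(5 + 0) = 1/5 = ⅕ ≈ 0.20000)
H(N, p) = -6 + N*p (H(N, p) = 3 + (p*N - 9) = 3 + (N*p - 9) = 3 + (-9 + N*p) = -6 + N*p)
H(-10, U)² = (-6 - 10*⅕)² = (-6 - 2)² = (-8)² = 64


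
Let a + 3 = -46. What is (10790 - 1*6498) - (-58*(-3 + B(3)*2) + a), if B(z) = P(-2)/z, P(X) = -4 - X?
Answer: 12269/3 ≈ 4089.7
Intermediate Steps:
a = -49 (a = -3 - 46 = -49)
B(z) = -2/z (B(z) = (-4 - 1*(-2))/z = (-4 + 2)/z = -2/z)
(10790 - 1*6498) - (-58*(-3 + B(3)*2) + a) = (10790 - 1*6498) - (-58*(-3 - 2/3*2) - 49) = (10790 - 6498) - (-58*(-3 - 2*⅓*2) - 49) = 4292 - (-58*(-3 - ⅔*2) - 49) = 4292 - (-58*(-3 - 4/3) - 49) = 4292 - (-58*(-13/3) - 49) = 4292 - (754/3 - 49) = 4292 - 1*607/3 = 4292 - 607/3 = 12269/3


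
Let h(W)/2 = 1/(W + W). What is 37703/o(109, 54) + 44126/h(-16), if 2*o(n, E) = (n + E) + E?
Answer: -153130066/217 ≈ -7.0567e+5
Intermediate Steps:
o(n, E) = E + n/2 (o(n, E) = ((n + E) + E)/2 = ((E + n) + E)/2 = (n + 2*E)/2 = E + n/2)
h(W) = 1/W (h(W) = 2/(W + W) = 2/((2*W)) = 2*(1/(2*W)) = 1/W)
37703/o(109, 54) + 44126/h(-16) = 37703/(54 + (1/2)*109) + 44126/(1/(-16)) = 37703/(54 + 109/2) + 44126/(-1/16) = 37703/(217/2) + 44126*(-16) = 37703*(2/217) - 706016 = 75406/217 - 706016 = -153130066/217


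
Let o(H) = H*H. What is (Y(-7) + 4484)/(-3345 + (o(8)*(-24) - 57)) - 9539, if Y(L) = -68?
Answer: -7851333/823 ≈ -9539.9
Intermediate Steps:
o(H) = H²
(Y(-7) + 4484)/(-3345 + (o(8)*(-24) - 57)) - 9539 = (-68 + 4484)/(-3345 + (8²*(-24) - 57)) - 9539 = 4416/(-3345 + (64*(-24) - 57)) - 9539 = 4416/(-3345 + (-1536 - 57)) - 9539 = 4416/(-3345 - 1593) - 9539 = 4416/(-4938) - 9539 = 4416*(-1/4938) - 9539 = -736/823 - 9539 = -7851333/823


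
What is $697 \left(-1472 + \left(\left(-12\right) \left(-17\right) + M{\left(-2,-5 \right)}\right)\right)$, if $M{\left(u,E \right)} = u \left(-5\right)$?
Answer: $-876826$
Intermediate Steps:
$M{\left(u,E \right)} = - 5 u$
$697 \left(-1472 + \left(\left(-12\right) \left(-17\right) + M{\left(-2,-5 \right)}\right)\right) = 697 \left(-1472 - -214\right) = 697 \left(-1472 + \left(204 + 10\right)\right) = 697 \left(-1472 + 214\right) = 697 \left(-1258\right) = -876826$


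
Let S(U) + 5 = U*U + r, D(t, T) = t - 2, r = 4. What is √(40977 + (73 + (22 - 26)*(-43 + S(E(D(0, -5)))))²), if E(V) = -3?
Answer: 9*√1066 ≈ 293.85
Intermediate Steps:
D(t, T) = -2 + t
S(U) = -1 + U² (S(U) = -5 + (U*U + 4) = -5 + (U² + 4) = -5 + (4 + U²) = -1 + U²)
√(40977 + (73 + (22 - 26)*(-43 + S(E(D(0, -5)))))²) = √(40977 + (73 + (22 - 26)*(-43 + (-1 + (-3)²)))²) = √(40977 + (73 - 4*(-43 + (-1 + 9)))²) = √(40977 + (73 - 4*(-43 + 8))²) = √(40977 + (73 - 4*(-35))²) = √(40977 + (73 + 140)²) = √(40977 + 213²) = √(40977 + 45369) = √86346 = 9*√1066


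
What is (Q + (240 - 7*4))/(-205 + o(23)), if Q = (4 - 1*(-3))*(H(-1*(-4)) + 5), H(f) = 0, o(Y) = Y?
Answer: -19/14 ≈ -1.3571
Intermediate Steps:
Q = 35 (Q = (4 - 1*(-3))*(0 + 5) = (4 + 3)*5 = 7*5 = 35)
(Q + (240 - 7*4))/(-205 + o(23)) = (35 + (240 - 7*4))/(-205 + 23) = (35 + (240 - 1*28))/(-182) = (35 + (240 - 28))*(-1/182) = (35 + 212)*(-1/182) = 247*(-1/182) = -19/14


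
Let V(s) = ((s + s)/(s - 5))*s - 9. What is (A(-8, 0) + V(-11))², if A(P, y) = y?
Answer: 37249/64 ≈ 582.02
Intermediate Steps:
V(s) = -9 + 2*s²/(-5 + s) (V(s) = ((2*s)/(-5 + s))*s - 9 = (2*s/(-5 + s))*s - 9 = 2*s²/(-5 + s) - 9 = -9 + 2*s²/(-5 + s))
(A(-8, 0) + V(-11))² = (0 + (45 - 9*(-11) + 2*(-11)²)/(-5 - 11))² = (0 + (45 + 99 + 2*121)/(-16))² = (0 - (45 + 99 + 242)/16)² = (0 - 1/16*386)² = (0 - 193/8)² = (-193/8)² = 37249/64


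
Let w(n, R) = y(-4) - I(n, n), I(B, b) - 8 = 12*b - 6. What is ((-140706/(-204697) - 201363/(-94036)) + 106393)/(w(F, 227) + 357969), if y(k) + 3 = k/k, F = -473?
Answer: 107789541800557/368404450053788 ≈ 0.29258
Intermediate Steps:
y(k) = -2 (y(k) = -3 + k/k = -3 + 1 = -2)
I(B, b) = 2 + 12*b (I(B, b) = 8 + (12*b - 6) = 8 + (-6 + 12*b) = 2 + 12*b)
w(n, R) = -4 - 12*n (w(n, R) = -2 - (2 + 12*n) = -2 + (-2 - 12*n) = -4 - 12*n)
((-140706/(-204697) - 201363/(-94036)) + 106393)/(w(F, 227) + 357969) = ((-140706/(-204697) - 201363/(-94036)) + 106393)/((-4 - 12*(-473)) + 357969) = ((-140706*(-1/204697) - 201363*(-1/94036)) + 106393)/((-4 + 5676) + 357969) = ((140706/204697 + 201363/94036) + 106393)/(5672 + 357969) = (54449831427/19248887092 + 106393)/363641 = (2048001294210583/19248887092)*(1/363641) = 107789541800557/368404450053788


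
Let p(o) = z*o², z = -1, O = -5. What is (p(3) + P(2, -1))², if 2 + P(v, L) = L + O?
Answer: 289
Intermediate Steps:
P(v, L) = -7 + L (P(v, L) = -2 + (L - 5) = -2 + (-5 + L) = -7 + L)
p(o) = -o²
(p(3) + P(2, -1))² = (-1*3² + (-7 - 1))² = (-1*9 - 8)² = (-9 - 8)² = (-17)² = 289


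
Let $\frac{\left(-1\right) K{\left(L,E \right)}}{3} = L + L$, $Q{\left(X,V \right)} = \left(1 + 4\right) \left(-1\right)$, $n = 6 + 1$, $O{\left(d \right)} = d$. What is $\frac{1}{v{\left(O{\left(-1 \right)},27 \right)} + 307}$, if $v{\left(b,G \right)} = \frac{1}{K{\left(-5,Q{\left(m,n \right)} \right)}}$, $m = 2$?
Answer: $\frac{30}{9211} \approx 0.003257$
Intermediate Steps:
$n = 7$
$Q{\left(X,V \right)} = -5$ ($Q{\left(X,V \right)} = 5 \left(-1\right) = -5$)
$K{\left(L,E \right)} = - 6 L$ ($K{\left(L,E \right)} = - 3 \left(L + L\right) = - 3 \cdot 2 L = - 6 L$)
$v{\left(b,G \right)} = \frac{1}{30}$ ($v{\left(b,G \right)} = \frac{1}{\left(-6\right) \left(-5\right)} = \frac{1}{30}$)
$\frac{1}{v{\left(O{\left(-1 \right)},27 \right)} + 307} = \frac{1}{\frac{1}{30} + 307} = \frac{1}{\frac{9211}{30}} = \frac{30}{9211}$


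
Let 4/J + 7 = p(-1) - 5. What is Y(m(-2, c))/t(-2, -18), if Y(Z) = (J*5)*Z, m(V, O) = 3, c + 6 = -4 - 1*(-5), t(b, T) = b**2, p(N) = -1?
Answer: -15/13 ≈ -1.1538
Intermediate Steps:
J = -4/13 (J = 4/(-7 + (-1 - 5)) = 4/(-7 - 6) = 4/(-13) = 4*(-1/13) = -4/13 ≈ -0.30769)
c = -5 (c = -6 + (-4 - 1*(-5)) = -6 + (-4 + 5) = -6 + 1 = -5)
Y(Z) = -20*Z/13 (Y(Z) = (-4/13*5)*Z = -20*Z/13)
Y(m(-2, c))/t(-2, -18) = (-20/13*3)/((-2)**2) = -60/13/4 = -60/13*1/4 = -15/13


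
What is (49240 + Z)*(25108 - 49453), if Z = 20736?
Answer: -1703565720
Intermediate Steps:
(49240 + Z)*(25108 - 49453) = (49240 + 20736)*(25108 - 49453) = 69976*(-24345) = -1703565720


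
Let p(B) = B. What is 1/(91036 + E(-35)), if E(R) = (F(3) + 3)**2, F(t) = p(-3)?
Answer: 1/91036 ≈ 1.0985e-5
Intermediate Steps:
F(t) = -3
E(R) = 0 (E(R) = (-3 + 3)**2 = 0**2 = 0)
1/(91036 + E(-35)) = 1/(91036 + 0) = 1/91036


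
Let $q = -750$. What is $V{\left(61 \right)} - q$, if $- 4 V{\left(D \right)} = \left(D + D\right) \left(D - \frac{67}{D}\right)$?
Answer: $-1077$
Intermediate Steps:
$V{\left(D \right)} = - \frac{D \left(D - \frac{67}{D}\right)}{2}$ ($V{\left(D \right)} = - \frac{\left(D + D\right) \left(D - \frac{67}{D}\right)}{4} = - \frac{2 D \left(D - \frac{67}{D}\right)}{4} = - \frac{D \left(D - \frac{67}{D}\right)}{2}$)
$V{\left(61 \right)} - q = \left(\frac{67}{2} - \frac{61^{2}}{2}\right) - -750 = \left(\frac{67}{2} - \frac{3721}{2}\right) + 750 = -1827 + 750 = -1077$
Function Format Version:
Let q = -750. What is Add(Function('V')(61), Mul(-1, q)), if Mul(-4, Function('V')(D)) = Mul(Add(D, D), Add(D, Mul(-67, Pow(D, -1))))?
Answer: -1077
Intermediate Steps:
Function('V')(D) = Mul(Rational(-1, 2), D, Add(D, Mul(-67, Pow(D, -1)))) (Function('V')(D) = Mul(Rational(-1, 4), Mul(Add(D, D), Add(D, Mul(-67, Pow(D, -1))))) = Mul(Rational(-1, 4), Mul(Mul(2, D), Add(D, Mul(-67, Pow(D, -1))))) = Mul(Rational(-1, 4), Mul(2, D, Add(D, Mul(-67, Pow(D, -1))))) = Mul(Rational(-1, 2), D, Add(D, Mul(-67, Pow(D, -1)))))
Add(Function('V')(61), Mul(-1, q)) = Add(Add(Rational(67, 2), Mul(Rational(-1, 2), Pow(61, 2))), Mul(-1, -750)) = Add(Add(Rational(67, 2), Mul(Rational(-1, 2), 3721)), 750) = Add(Add(Rational(67, 2), Rational(-3721, 2)), 750) = Add(-1827, 750) = -1077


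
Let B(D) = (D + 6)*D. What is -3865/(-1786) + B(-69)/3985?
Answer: 23165767/7117210 ≈ 3.2549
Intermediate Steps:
B(D) = D*(6 + D) (B(D) = (6 + D)*D = D*(6 + D))
-3865/(-1786) + B(-69)/3985 = -3865/(-1786) - 69*(6 - 69)/3985 = -3865*(-1/1786) - 69*(-63)*(1/3985) = 3865/1786 + 4347*(1/3985) = 3865/1786 + 4347/3985 = 23165767/7117210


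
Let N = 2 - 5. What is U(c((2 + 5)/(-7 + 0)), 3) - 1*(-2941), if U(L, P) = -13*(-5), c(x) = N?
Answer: 3006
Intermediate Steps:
N = -3
c(x) = -3
U(L, P) = 65
U(c((2 + 5)/(-7 + 0)), 3) - 1*(-2941) = 65 - 1*(-2941) = 65 + 2941 = 3006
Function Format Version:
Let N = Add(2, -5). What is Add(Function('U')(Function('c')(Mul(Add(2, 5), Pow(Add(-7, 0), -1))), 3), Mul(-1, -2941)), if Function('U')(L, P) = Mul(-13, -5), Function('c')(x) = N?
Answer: 3006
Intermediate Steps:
N = -3
Function('c')(x) = -3
Function('U')(L, P) = 65
Add(Function('U')(Function('c')(Mul(Add(2, 5), Pow(Add(-7, 0), -1))), 3), Mul(-1, -2941)) = Add(65, Mul(-1, -2941)) = Add(65, 2941) = 3006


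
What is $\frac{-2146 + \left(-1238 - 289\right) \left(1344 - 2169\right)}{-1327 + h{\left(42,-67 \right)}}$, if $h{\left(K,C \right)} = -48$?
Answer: $- \frac{1257629}{1375} \approx -914.64$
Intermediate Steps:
$\frac{-2146 + \left(-1238 - 289\right) \left(1344 - 2169\right)}{-1327 + h{\left(42,-67 \right)}} = \frac{-2146 + \left(-1238 - 289\right) \left(1344 - 2169\right)}{-1327 - 48} = \frac{-2146 - -1259775}{-1375} = \left(-2146 + 1259775\right) \left(- \frac{1}{1375}\right) = 1257629 \left(- \frac{1}{1375}\right) = - \frac{1257629}{1375}$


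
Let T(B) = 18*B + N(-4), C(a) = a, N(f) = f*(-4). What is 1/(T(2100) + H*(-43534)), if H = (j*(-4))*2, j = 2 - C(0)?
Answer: 1/734360 ≈ 1.3617e-6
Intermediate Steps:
N(f) = -4*f
j = 2 (j = 2 - 1*0 = 2 + 0 = 2)
T(B) = 16 + 18*B (T(B) = 18*B - 4*(-4) = 18*B + 16 = 16 + 18*B)
H = -16 (H = (2*(-4))*2 = -8*2 = -16)
1/(T(2100) + H*(-43534)) = 1/((16 + 18*2100) - 16*(-43534)) = 1/((16 + 37800) + 696544) = 1/(37816 + 696544) = 1/734360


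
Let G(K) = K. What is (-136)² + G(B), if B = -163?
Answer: 18333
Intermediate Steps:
(-136)² + G(B) = (-136)² - 163 = 18496 - 163 = 18333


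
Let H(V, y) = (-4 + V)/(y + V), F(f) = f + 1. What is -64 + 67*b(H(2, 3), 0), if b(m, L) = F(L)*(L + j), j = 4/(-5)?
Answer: -588/5 ≈ -117.60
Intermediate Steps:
F(f) = 1 + f
H(V, y) = (-4 + V)/(V + y)
j = -⅘ (j = 4*(-⅕) = -⅘ ≈ -0.80000)
b(m, L) = (1 + L)*(-⅘ + L) (b(m, L) = (1 + L)*(L - ⅘) = (1 + L)*(-⅘ + L))
-64 + 67*b(H(2, 3), 0) = -64 + 67*((1 + 0)*(-4 + 5*0)/5) = -64 + 67*((⅕)*1*(-4 + 0)) = -64 + 67*((⅕)*1*(-4)) = -64 + 67*(-⅘) = -64 - 268/5 = -588/5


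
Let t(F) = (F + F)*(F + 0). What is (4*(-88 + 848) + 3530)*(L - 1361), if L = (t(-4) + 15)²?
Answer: 5571360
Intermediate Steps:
t(F) = 2*F² (t(F) = (2*F)*F = 2*F²)
L = 2209 (L = (2*(-4)² + 15)² = (2*16 + 15)² = (32 + 15)² = 47² = 2209)
(4*(-88 + 848) + 3530)*(L - 1361) = (4*(-88 + 848) + 3530)*(2209 - 1361) = (4*760 + 3530)*848 = (3040 + 3530)*848 = 6570*848 = 5571360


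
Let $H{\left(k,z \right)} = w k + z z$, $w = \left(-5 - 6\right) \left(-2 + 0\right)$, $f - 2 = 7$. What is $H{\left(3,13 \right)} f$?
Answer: $2115$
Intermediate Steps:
$f = 9$ ($f = 2 + 7 = 9$)
$w = 22$ ($w = \left(-11\right) \left(-2\right) = 22$)
$H{\left(k,z \right)} = z^{2} + 22 k$ ($H{\left(k,z \right)} = 22 k + z z = 22 k + z^{2} = z^{2} + 22 k$)
$H{\left(3,13 \right)} f = \left(13^{2} + 22 \cdot 3\right) 9 = \left(169 + 66\right) 9 = 235 \cdot 9 = 2115$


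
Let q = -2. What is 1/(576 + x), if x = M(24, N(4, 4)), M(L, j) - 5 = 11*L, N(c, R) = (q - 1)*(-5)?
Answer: 1/845 ≈ 0.0011834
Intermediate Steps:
N(c, R) = 15 (N(c, R) = (-2 - 1)*(-5) = -3*(-5) = 15)
M(L, j) = 5 + 11*L
x = 269 (x = 5 + 11*24 = 5 + 264 = 269)
1/(576 + x) = 1/(576 + 269) = 1/845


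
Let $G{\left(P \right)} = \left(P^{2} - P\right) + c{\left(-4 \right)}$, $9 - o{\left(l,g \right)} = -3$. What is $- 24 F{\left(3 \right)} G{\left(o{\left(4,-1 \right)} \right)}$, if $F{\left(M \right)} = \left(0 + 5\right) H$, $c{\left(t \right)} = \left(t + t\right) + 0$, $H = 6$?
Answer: $-89280$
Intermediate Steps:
$o{\left(l,g \right)} = 12$ ($o{\left(l,g \right)} = 9 - -3 = 9 + 3 = 12$)
$c{\left(t \right)} = 2 t$ ($c{\left(t \right)} = 2 t + 0 = 2 t$)
$G{\left(P \right)} = -8 + P^{2} - P$ ($G{\left(P \right)} = \left(P^{2} - P\right) + 2 \left(-4\right) = \left(P^{2} - P\right) - 8 = -8 + P^{2} - P$)
$F{\left(M \right)} = 30$ ($F{\left(M \right)} = \left(0 + 5\right) 6 = 5 \cdot 6 = 30$)
$- 24 F{\left(3 \right)} G{\left(o{\left(4,-1 \right)} \right)} = \left(-24\right) 30 \left(-8 + 12^{2} - 12\right) = - 720 \left(-8 + 144 - 12\right) = \left(-720\right) 124 = -89280$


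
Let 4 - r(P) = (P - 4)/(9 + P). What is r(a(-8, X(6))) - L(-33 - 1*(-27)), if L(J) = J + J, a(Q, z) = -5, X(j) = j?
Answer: 73/4 ≈ 18.250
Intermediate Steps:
r(P) = 4 - (-4 + P)/(9 + P) (r(P) = 4 - (P - 4)/(9 + P) = 4 - (-4 + P)/(9 + P))
L(J) = 2*J
r(a(-8, X(6))) - L(-33 - 1*(-27)) = (40 + 3*(-5))/(9 - 5) - 2*(-33 - 1*(-27)) = (40 - 15)/4 - 2*(-33 + 27) = (¼)*25 - 2*(-6) = 25/4 - 1*(-12) = 25/4 + 12 = 73/4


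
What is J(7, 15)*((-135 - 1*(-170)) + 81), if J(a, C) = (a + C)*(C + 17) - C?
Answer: 79924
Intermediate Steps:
J(a, C) = -C + (17 + C)*(C + a) (J(a, C) = (C + a)*(17 + C) - C = (17 + C)*(C + a) - C = -C + (17 + C)*(C + a))
J(7, 15)*((-135 - 1*(-170)) + 81) = (15² + 16*15 + 17*7 + 15*7)*((-135 - 1*(-170)) + 81) = (225 + 240 + 119 + 105)*((-135 + 170) + 81) = 689*(35 + 81) = 689*116 = 79924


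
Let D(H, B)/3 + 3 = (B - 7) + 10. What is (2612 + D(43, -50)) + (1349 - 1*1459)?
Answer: 2352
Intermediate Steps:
D(H, B) = 3*B (D(H, B) = -9 + 3*((B - 7) + 10) = -9 + 3*((-7 + B) + 10) = -9 + 3*(3 + B) = -9 + (9 + 3*B) = 3*B)
(2612 + D(43, -50)) + (1349 - 1*1459) = (2612 + 3*(-50)) + (1349 - 1*1459) = (2612 - 150) + (1349 - 1459) = 2462 - 110 = 2352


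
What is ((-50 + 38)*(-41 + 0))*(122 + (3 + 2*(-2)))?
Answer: 59532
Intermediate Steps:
((-50 + 38)*(-41 + 0))*(122 + (3 + 2*(-2))) = (-12*(-41))*(122 + (3 - 4)) = 492*(122 - 1) = 492*121 = 59532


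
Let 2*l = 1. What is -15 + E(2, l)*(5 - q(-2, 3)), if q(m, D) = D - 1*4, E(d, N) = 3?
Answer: 3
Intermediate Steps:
l = ½ (l = (½)*1 = ½ ≈ 0.50000)
q(m, D) = -4 + D (q(m, D) = D - 4 = -4 + D)
-15 + E(2, l)*(5 - q(-2, 3)) = -15 + 3*(5 - (-4 + 3)) = -15 + 3*(5 - 1*(-1)) = -15 + 3*(5 + 1) = -15 + 3*6 = -15 + 18 = 3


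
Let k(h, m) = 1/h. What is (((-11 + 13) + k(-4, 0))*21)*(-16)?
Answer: -588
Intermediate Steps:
(((-11 + 13) + k(-4, 0))*21)*(-16) = (((-11 + 13) + 1/(-4))*21)*(-16) = ((2 - ¼)*21)*(-16) = ((7/4)*21)*(-16) = (147/4)*(-16) = -588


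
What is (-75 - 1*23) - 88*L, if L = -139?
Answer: 12134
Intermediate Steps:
(-75 - 1*23) - 88*L = (-75 - 1*23) - 88*(-139) = (-75 - 23) + 12232 = -98 + 12232 = 12134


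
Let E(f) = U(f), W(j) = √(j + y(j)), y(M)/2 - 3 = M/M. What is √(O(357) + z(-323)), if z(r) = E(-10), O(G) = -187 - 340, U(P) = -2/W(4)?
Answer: √(-4743 - 3*√3)/3 ≈ 22.969*I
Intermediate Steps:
y(M) = 8 (y(M) = 6 + 2*(M/M) = 6 + 2*1 = 6 + 2 = 8)
W(j) = √(8 + j) (W(j) = √(j + 8) = √(8 + j))
U(P) = -√3/3 (U(P) = -2/√(8 + 4) = -2*√3/6 = -√3/3)
O(G) = -527
E(f) = -√3/3
z(r) = -√3/3
√(O(357) + z(-323)) = √(-527 - √3/3)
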